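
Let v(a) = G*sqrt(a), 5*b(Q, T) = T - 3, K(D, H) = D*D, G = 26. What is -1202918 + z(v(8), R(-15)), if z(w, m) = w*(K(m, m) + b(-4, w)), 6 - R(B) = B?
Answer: -6009182/5 + 114504*sqrt(2)/5 ≈ -1.1695e+6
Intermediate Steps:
K(D, H) = D**2
R(B) = 6 - B
b(Q, T) = -3/5 + T/5 (b(Q, T) = (T - 3)/5 = (-3 + T)/5 = -3/5 + T/5)
v(a) = 26*sqrt(a)
z(w, m) = w*(-3/5 + m**2 + w/5) (z(w, m) = w*(m**2 + (-3/5 + w/5)) = w*(-3/5 + m**2 + w/5))
-1202918 + z(v(8), R(-15)) = -1202918 + (26*sqrt(8))*(-3 + 26*sqrt(8) + 5*(6 - 1*(-15))**2)/5 = -1202918 + (26*(2*sqrt(2)))*(-3 + 26*(2*sqrt(2)) + 5*(6 + 15)**2)/5 = -1202918 + (52*sqrt(2))*(-3 + 52*sqrt(2) + 5*21**2)/5 = -1202918 + (52*sqrt(2))*(-3 + 52*sqrt(2) + 5*441)/5 = -1202918 + (52*sqrt(2))*(-3 + 52*sqrt(2) + 2205)/5 = -1202918 + (52*sqrt(2))*(2202 + 52*sqrt(2))/5 = -1202918 + 52*sqrt(2)*(2202 + 52*sqrt(2))/5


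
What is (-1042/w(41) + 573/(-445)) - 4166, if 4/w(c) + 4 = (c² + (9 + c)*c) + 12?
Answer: -870577341/890 ≈ -9.7818e+5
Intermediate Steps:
w(c) = 4/(8 + c² + c*(9 + c)) (w(c) = 4/(-4 + ((c² + (9 + c)*c) + 12)) = 4/(-4 + ((c² + c*(9 + c)) + 12)) = 4/(-4 + (12 + c² + c*(9 + c))) = 4/(8 + c² + c*(9 + c)))
(-1042/w(41) + 573/(-445)) - 4166 = (-1042/(4/(8 + 2*41² + 9*41)) + 573/(-445)) - 4166 = (-1042/(4/(8 + 2*1681 + 369)) + 573*(-1/445)) - 4166 = (-1042/(4/(8 + 3362 + 369)) - 573/445) - 4166 = (-1042/(4/3739) - 573/445) - 4166 = (-1042/(4*(1/3739)) - 573/445) - 4166 = (-1042/4/3739 - 573/445) - 4166 = (-1042*3739/4 - 573/445) - 4166 = (-1948019/2 - 573/445) - 4166 = -866869601/890 - 4166 = -870577341/890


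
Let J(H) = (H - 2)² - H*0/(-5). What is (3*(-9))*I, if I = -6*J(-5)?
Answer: 7938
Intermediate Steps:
J(H) = (-2 + H)² (J(H) = (-2 + H)² - 0*(-1)/5 = (-2 + H)² - 1*0 = (-2 + H)² + 0 = (-2 + H)²)
I = -294 (I = -6*(-2 - 5)² = -6*(-7)² = -6*49 = -294)
(3*(-9))*I = (3*(-9))*(-294) = -27*(-294) = 7938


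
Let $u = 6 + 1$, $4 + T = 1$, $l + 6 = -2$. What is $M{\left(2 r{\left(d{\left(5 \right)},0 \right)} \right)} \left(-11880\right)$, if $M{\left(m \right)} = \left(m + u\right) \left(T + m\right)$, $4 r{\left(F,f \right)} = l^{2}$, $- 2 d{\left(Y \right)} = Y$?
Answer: $-13436280$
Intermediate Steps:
$l = -8$ ($l = -6 - 2 = -8$)
$T = -3$ ($T = -4 + 1 = -3$)
$d{\left(Y \right)} = - \frac{Y}{2}$
$u = 7$
$r{\left(F,f \right)} = 16$ ($r{\left(F,f \right)} = \frac{\left(-8\right)^{2}}{4} = \frac{1}{4} \cdot 64 = 16$)
$M{\left(m \right)} = \left(-3 + m\right) \left(7 + m\right)$ ($M{\left(m \right)} = \left(m + 7\right) \left(-3 + m\right) = \left(7 + m\right) \left(-3 + m\right) = \left(-3 + m\right) \left(7 + m\right)$)
$M{\left(2 r{\left(d{\left(5 \right)},0 \right)} \right)} \left(-11880\right) = \left(-21 + \left(2 \cdot 16\right)^{2} + 4 \cdot 2 \cdot 16\right) \left(-11880\right) = \left(-21 + 32^{2} + 4 \cdot 32\right) \left(-11880\right) = \left(-21 + 1024 + 128\right) \left(-11880\right) = 1131 \left(-11880\right) = -13436280$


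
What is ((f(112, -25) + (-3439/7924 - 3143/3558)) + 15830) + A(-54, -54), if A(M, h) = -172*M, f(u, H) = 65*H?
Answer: 331157457881/14096796 ≈ 23492.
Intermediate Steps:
((f(112, -25) + (-3439/7924 - 3143/3558)) + 15830) + A(-54, -54) = ((65*(-25) + (-3439/7924 - 3143/3558)) + 15830) - 172*(-54) = ((-1625 + (-3439*1/7924 - 3143*1/3558)) + 15830) + 9288 = ((-1625 + (-3439/7924 - 3143/3558)) + 15830) + 9288 = ((-1625 - 18570547/14096796) + 15830) + 9288 = (-22925864047/14096796 + 15830) + 9288 = 200226416633/14096796 + 9288 = 331157457881/14096796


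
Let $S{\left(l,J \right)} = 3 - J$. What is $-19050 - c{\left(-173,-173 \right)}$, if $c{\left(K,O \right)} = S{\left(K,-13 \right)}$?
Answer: $-19066$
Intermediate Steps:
$c{\left(K,O \right)} = 16$ ($c{\left(K,O \right)} = 3 - -13 = 3 + 13 = 16$)
$-19050 - c{\left(-173,-173 \right)} = -19050 - 16 = -19066$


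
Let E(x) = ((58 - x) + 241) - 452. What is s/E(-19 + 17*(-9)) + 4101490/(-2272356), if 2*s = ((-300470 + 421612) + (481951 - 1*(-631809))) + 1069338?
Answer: 1308974433205/21587382 ≈ 60636.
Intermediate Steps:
s = 1152120 (s = (((-300470 + 421612) + (481951 - 1*(-631809))) + 1069338)/2 = ((121142 + (481951 + 631809)) + 1069338)/2 = ((121142 + 1113760) + 1069338)/2 = (1234902 + 1069338)/2 = (1/2)*2304240 = 1152120)
E(x) = -153 - x (E(x) = (299 - x) - 452 = -153 - x)
s/E(-19 + 17*(-9)) + 4101490/(-2272356) = 1152120/(-153 - (-19 + 17*(-9))) + 4101490/(-2272356) = 1152120/(-153 - (-19 - 153)) + 4101490*(-1/2272356) = 1152120/(-153 - 1*(-172)) - 2050745/1136178 = 1152120/(-153 + 172) - 2050745/1136178 = 1152120/19 - 2050745/1136178 = 1308974433205/21587382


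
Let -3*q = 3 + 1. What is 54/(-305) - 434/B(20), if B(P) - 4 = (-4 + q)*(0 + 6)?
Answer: 9347/610 ≈ 15.323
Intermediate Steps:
q = -4/3 (q = -(3 + 1)/3 = -⅓*4 = -4/3 ≈ -1.3333)
B(P) = -28 (B(P) = 4 + (-4 - 4/3)*(0 + 6) = 4 - 16/3*6 = 4 - 32 = -28)
54/(-305) - 434/B(20) = 54/(-305) - 434/(-28) = 54*(-1/305) - 434*(-1/28) = -54/305 + 31/2 = 9347/610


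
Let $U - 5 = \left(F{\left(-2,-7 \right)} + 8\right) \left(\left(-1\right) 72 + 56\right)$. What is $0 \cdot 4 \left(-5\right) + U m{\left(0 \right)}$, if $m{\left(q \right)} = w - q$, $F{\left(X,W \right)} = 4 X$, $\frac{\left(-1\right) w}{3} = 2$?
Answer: $-30$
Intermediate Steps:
$w = -6$ ($w = \left(-3\right) 2 = -6$)
$m{\left(q \right)} = -6 - q$
$U = 5$ ($U = 5 + \left(4 \left(-2\right) + 8\right) \left(\left(-1\right) 72 + 56\right) = 5 + \left(-8 + 8\right) \left(-72 + 56\right) = 5 + 0 \left(-16\right) = 5 + 0 = 5$)
$0 \cdot 4 \left(-5\right) + U m{\left(0 \right)} = 0 \cdot 4 \left(-5\right) + 5 \left(-6 - 0\right) = 0 \left(-5\right) + 5 \left(-6 + 0\right) = 0 + 5 \left(-6\right) = 0 - 30 = -30$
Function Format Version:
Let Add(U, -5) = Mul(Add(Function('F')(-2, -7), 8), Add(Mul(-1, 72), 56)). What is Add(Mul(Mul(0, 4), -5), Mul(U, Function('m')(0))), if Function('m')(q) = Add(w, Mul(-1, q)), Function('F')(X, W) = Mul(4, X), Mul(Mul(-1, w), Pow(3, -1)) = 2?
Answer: -30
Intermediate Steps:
w = -6 (w = Mul(-3, 2) = -6)
Function('m')(q) = Add(-6, Mul(-1, q))
U = 5 (U = Add(5, Mul(Add(Mul(4, -2), 8), Add(Mul(-1, 72), 56))) = Add(5, Mul(Add(-8, 8), Add(-72, 56))) = Add(5, Mul(0, -16)) = Add(5, 0) = 5)
Add(Mul(Mul(0, 4), -5), Mul(U, Function('m')(0))) = Add(Mul(Mul(0, 4), -5), Mul(5, Add(-6, Mul(-1, 0)))) = Add(Mul(0, -5), Mul(5, Add(-6, 0))) = Add(0, Mul(5, -6)) = Add(0, -30) = -30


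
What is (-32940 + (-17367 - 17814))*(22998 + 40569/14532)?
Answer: -7589758096035/4844 ≈ -1.5668e+9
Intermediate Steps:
(-32940 + (-17367 - 17814))*(22998 + 40569/14532) = (-32940 - 35181)*(22998 + 40569*(1/14532)) = -68121*(22998 + 13523/4844) = -68121*111415835/4844 = -7589758096035/4844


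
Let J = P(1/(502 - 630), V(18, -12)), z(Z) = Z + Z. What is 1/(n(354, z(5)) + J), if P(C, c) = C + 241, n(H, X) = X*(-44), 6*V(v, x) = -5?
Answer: -128/25473 ≈ -0.0050249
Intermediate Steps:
V(v, x) = -⅚ (V(v, x) = (⅙)*(-5) = -⅚)
z(Z) = 2*Z
n(H, X) = -44*X
P(C, c) = 241 + C
J = 30847/128 (J = 241 + 1/(502 - 630) = 241 + 1/(-128) = 241 - 1/128 = 30847/128 ≈ 240.99)
1/(n(354, z(5)) + J) = 1/(-88*5 + 30847/128) = 1/(-44*10 + 30847/128) = 1/(-440 + 30847/128) = 1/(-25473/128) = -128/25473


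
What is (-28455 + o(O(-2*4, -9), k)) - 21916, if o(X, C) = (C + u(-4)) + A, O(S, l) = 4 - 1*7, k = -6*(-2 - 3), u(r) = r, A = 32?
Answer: -50313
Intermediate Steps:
k = 30 (k = -6*(-5) = 30)
O(S, l) = -3 (O(S, l) = 4 - 7 = -3)
o(X, C) = 28 + C (o(X, C) = (C - 4) + 32 = (-4 + C) + 32 = 28 + C)
(-28455 + o(O(-2*4, -9), k)) - 21916 = (-28455 + (28 + 30)) - 21916 = (-28455 + 58) - 21916 = -28397 - 21916 = -50313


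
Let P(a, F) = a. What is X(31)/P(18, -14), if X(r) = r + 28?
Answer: 59/18 ≈ 3.2778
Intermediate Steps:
X(r) = 28 + r
X(31)/P(18, -14) = (28 + 31)/18 = 59*(1/18) = 59/18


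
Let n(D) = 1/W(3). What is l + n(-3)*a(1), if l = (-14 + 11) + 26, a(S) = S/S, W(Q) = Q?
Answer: 70/3 ≈ 23.333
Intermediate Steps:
a(S) = 1
l = 23 (l = -3 + 26 = 23)
n(D) = ⅓ (n(D) = 1/3 = 1*(⅓) = ⅓)
l + n(-3)*a(1) = 23 + (⅓)*1 = 23 + ⅓ = 70/3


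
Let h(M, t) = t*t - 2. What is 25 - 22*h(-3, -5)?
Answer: -481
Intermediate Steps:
h(M, t) = -2 + t**2 (h(M, t) = t**2 - 2 = -2 + t**2)
25 - 22*h(-3, -5) = 25 - 22*(-2 + (-5)**2) = 25 - 22*(-2 + 25) = 25 - 22*23 = 25 - 506 = -481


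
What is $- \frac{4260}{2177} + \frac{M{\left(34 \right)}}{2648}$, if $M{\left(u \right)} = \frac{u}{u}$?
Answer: $- \frac{11278303}{5764696} \approx -1.9564$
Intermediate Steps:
$M{\left(u \right)} = 1$
$- \frac{4260}{2177} + \frac{M{\left(34 \right)}}{2648} = - \frac{4260}{2177} + 1 \cdot \frac{1}{2648} = \left(-4260\right) \frac{1}{2177} + 1 \cdot \frac{1}{2648} = - \frac{4260}{2177} + \frac{1}{2648} = - \frac{11278303}{5764696}$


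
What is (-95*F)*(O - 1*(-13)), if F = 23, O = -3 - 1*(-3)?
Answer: -28405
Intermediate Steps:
O = 0 (O = -3 + 3 = 0)
(-95*F)*(O - 1*(-13)) = (-95*23)*(0 - 1*(-13)) = -2185*(0 + 13) = -2185*13 = -28405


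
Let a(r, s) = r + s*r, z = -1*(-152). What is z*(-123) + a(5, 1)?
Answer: -18686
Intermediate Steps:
z = 152
a(r, s) = r + r*s
z*(-123) + a(5, 1) = 152*(-123) + 5*(1 + 1) = -18696 + 5*2 = -18696 + 10 = -18686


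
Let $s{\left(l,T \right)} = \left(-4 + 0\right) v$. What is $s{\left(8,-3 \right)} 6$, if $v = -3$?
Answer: $72$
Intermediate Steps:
$s{\left(l,T \right)} = 12$ ($s{\left(l,T \right)} = \left(-4 + 0\right) \left(-3\right) = \left(-4\right) \left(-3\right) = 12$)
$s{\left(8,-3 \right)} 6 = 12 \cdot 6 = 72$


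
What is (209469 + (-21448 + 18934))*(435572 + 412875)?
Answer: 175590348885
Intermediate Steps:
(209469 + (-21448 + 18934))*(435572 + 412875) = (209469 - 2514)*848447 = 206955*848447 = 175590348885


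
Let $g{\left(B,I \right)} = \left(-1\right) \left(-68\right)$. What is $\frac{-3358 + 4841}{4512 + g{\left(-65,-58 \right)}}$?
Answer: $\frac{1483}{4580} \approx 0.3238$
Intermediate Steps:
$g{\left(B,I \right)} = 68$
$\frac{-3358 + 4841}{4512 + g{\left(-65,-58 \right)}} = \frac{-3358 + 4841}{4512 + 68} = \frac{1483}{4580}$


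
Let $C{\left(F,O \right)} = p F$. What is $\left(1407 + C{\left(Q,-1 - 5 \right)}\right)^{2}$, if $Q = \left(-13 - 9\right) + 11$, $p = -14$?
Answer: $2436721$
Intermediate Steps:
$Q = -11$ ($Q = -22 + 11 = -11$)
$C{\left(F,O \right)} = - 14 F$
$\left(1407 + C{\left(Q,-1 - 5 \right)}\right)^{2} = \left(1407 - -154\right)^{2} = \left(1407 + 154\right)^{2} = 1561^{2} = 2436721$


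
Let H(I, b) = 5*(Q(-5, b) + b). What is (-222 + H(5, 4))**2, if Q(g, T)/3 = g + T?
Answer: 47089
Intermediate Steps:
Q(g, T) = 3*T + 3*g (Q(g, T) = 3*(g + T) = 3*(T + g) = 3*T + 3*g)
H(I, b) = -75 + 20*b (H(I, b) = 5*((3*b + 3*(-5)) + b) = 5*((3*b - 15) + b) = 5*((-15 + 3*b) + b) = 5*(-15 + 4*b) = -75 + 20*b)
(-222 + H(5, 4))**2 = (-222 + (-75 + 20*4))**2 = (-222 + (-75 + 80))**2 = (-222 + 5)**2 = (-217)**2 = 47089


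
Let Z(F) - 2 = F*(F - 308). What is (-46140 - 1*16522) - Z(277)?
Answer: -54077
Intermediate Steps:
Z(F) = 2 + F*(-308 + F) (Z(F) = 2 + F*(F - 308) = 2 + F*(-308 + F))
(-46140 - 1*16522) - Z(277) = (-46140 - 1*16522) - (2 + 277**2 - 308*277) = (-46140 - 16522) - (2 + 76729 - 85316) = -62662 - 1*(-8585) = -62662 + 8585 = -54077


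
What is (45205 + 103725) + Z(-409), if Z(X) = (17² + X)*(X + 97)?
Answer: 186370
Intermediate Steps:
Z(X) = (97 + X)*(289 + X) (Z(X) = (289 + X)*(97 + X) = (97 + X)*(289 + X))
(45205 + 103725) + Z(-409) = (45205 + 103725) + (28033 + (-409)² + 386*(-409)) = 148930 + (28033 + 167281 - 157874) = 148930 + 37440 = 186370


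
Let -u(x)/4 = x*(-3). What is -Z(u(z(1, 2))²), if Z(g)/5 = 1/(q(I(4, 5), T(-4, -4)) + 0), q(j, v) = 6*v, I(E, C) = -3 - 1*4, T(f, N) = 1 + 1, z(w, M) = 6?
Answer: -5/12 ≈ -0.41667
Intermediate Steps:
T(f, N) = 2
u(x) = 12*x (u(x) = -4*x*(-3) = -(-12)*x = 12*x)
I(E, C) = -7 (I(E, C) = -3 - 4 = -7)
Z(g) = 5/12 (Z(g) = 5/(6*2 + 0) = 5/(12 + 0) = 5/12)
-Z(u(z(1, 2))²) = -1*5/12 = -5/12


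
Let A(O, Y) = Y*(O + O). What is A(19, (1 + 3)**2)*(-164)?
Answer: -99712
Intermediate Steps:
A(O, Y) = 2*O*Y (A(O, Y) = Y*(2*O) = 2*O*Y)
A(19, (1 + 3)**2)*(-164) = (2*19*(1 + 3)**2)*(-164) = (2*19*4**2)*(-164) = (2*19*16)*(-164) = 608*(-164) = -99712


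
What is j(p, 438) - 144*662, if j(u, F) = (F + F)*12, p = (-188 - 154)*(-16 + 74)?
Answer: -84816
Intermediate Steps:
p = -19836 (p = -342*58 = -19836)
j(u, F) = 24*F (j(u, F) = (2*F)*12 = 24*F)
j(p, 438) - 144*662 = 24*438 - 144*662 = 10512 - 1*95328 = 10512 - 95328 = -84816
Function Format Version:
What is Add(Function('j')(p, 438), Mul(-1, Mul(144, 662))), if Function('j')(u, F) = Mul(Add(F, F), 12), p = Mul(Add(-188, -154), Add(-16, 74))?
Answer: -84816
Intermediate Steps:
p = -19836 (p = Mul(-342, 58) = -19836)
Function('j')(u, F) = Mul(24, F) (Function('j')(u, F) = Mul(Mul(2, F), 12) = Mul(24, F))
Add(Function('j')(p, 438), Mul(-1, Mul(144, 662))) = Add(Mul(24, 438), Mul(-1, Mul(144, 662))) = Add(10512, Mul(-1, 95328)) = Add(10512, -95328) = -84816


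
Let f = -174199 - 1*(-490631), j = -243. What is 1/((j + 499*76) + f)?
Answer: 1/354113 ≈ 2.8240e-6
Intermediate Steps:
f = 316432 (f = -174199 + 490631 = 316432)
1/((j + 499*76) + f) = 1/((-243 + 499*76) + 316432) = 1/((-243 + 37924) + 316432) = 1/(37681 + 316432) = 1/354113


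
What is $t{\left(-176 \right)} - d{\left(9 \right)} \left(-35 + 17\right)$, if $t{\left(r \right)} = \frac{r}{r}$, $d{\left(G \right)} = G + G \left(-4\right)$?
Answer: $-485$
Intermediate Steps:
$d{\left(G \right)} = - 3 G$ ($d{\left(G \right)} = G - 4 G = - 3 G$)
$t{\left(r \right)} = 1$
$t{\left(-176 \right)} - d{\left(9 \right)} \left(-35 + 17\right) = 1 - \left(-3\right) 9 \left(-35 + 17\right) = 1 - \left(-27\right) \left(-18\right) = 1 - 486 = -485$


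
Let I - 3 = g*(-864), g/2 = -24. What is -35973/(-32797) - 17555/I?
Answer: 183245768/272051115 ≈ 0.67357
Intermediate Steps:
g = -48 (g = 2*(-24) = -48)
I = 41475 (I = 3 - 48*(-864) = 3 + 41472 = 41475)
-35973/(-32797) - 17555/I = -35973/(-32797) - 17555/41475 = -35973*(-1/32797) - 17555*1/41475 = 35973/32797 - 3511/8295 = 183245768/272051115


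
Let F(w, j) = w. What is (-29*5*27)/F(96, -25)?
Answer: -1305/32 ≈ -40.781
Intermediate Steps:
(-29*5*27)/F(96, -25) = (-29*5*27)/96 = -145*27*(1/96) = -3915*1/96 = -1305/32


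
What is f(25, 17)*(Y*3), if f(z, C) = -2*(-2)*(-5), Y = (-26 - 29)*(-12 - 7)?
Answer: -62700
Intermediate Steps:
Y = 1045 (Y = -55*(-19) = 1045)
f(z, C) = -20 (f(z, C) = 4*(-5) = -20)
f(25, 17)*(Y*3) = -20900*3 = -20*3135 = -62700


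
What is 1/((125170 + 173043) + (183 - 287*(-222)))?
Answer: 1/362110 ≈ 2.7616e-6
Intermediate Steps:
1/((125170 + 173043) + (183 - 287*(-222))) = 1/(298213 + (183 + 63714)) = 1/(298213 + 63897) = 1/362110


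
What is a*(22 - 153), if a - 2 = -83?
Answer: 10611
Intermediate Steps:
a = -81 (a = 2 - 83 = -81)
a*(22 - 153) = -81*(22 - 153) = -81*(-131) = 10611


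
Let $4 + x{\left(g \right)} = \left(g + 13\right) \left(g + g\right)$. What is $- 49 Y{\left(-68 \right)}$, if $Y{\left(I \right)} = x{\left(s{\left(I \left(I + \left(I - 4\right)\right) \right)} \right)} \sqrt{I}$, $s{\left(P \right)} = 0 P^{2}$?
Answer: $392 i \sqrt{17} \approx 1616.3 i$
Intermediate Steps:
$s{\left(P \right)} = 0$
$x{\left(g \right)} = -4 + 2 g \left(13 + g\right)$ ($x{\left(g \right)} = -4 + \left(g + 13\right) \left(g + g\right) = -4 + \left(13 + g\right) 2 g = -4 + 2 g \left(13 + g\right)$)
$Y{\left(I \right)} = - 4 \sqrt{I}$ ($Y{\left(I \right)} = \left(-4 + 2 \cdot 0^{2} + 26 \cdot 0\right) \sqrt{I} = \left(-4 + 2 \cdot 0 + 0\right) \sqrt{I} = \left(-4 + 0 + 0\right) \sqrt{I} = - 4 \sqrt{I}$)
$- 49 Y{\left(-68 \right)} = - 49 \left(- 4 \sqrt{-68}\right) = - 49 \left(- 4 \cdot 2 i \sqrt{17}\right) = - 49 \left(- 8 i \sqrt{17}\right) = 392 i \sqrt{17}$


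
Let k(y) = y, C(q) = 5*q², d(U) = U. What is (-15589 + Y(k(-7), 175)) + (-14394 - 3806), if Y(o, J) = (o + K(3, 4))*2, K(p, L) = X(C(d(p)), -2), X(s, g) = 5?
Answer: -33793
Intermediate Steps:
K(p, L) = 5
Y(o, J) = 10 + 2*o (Y(o, J) = (o + 5)*2 = (5 + o)*2 = 10 + 2*o)
(-15589 + Y(k(-7), 175)) + (-14394 - 3806) = (-15589 + (10 + 2*(-7))) + (-14394 - 3806) = (-15589 + (10 - 14)) - 18200 = (-15589 - 4) - 18200 = -15593 - 18200 = -33793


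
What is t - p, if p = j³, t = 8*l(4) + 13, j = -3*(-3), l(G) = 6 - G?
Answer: -700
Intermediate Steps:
j = 9
t = 29 (t = 8*(6 - 1*4) + 13 = 8*(6 - 4) + 13 = 8*2 + 13 = 16 + 13 = 29)
p = 729 (p = 9³ = 729)
t - p = 29 - 1*729 = 29 - 729 = -700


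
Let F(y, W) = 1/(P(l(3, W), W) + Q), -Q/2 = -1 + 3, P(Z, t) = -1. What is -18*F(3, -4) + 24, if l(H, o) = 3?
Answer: 138/5 ≈ 27.600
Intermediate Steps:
Q = -4 (Q = -2*(-1 + 3) = -2*2 = -4)
F(y, W) = -⅕ (F(y, W) = 1/(-1 - 4) = 1/(-5) = -⅕)
-18*F(3, -4) + 24 = -18*(-⅕) + 24 = 18/5 + 24 = 138/5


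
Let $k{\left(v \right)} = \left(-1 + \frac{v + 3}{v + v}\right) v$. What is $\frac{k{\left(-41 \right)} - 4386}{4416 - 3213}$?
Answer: $- \frac{4364}{1203} \approx -3.6276$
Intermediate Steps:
$k{\left(v \right)} = v \left(-1 + \frac{3 + v}{2 v}\right)$ ($k{\left(v \right)} = \left(-1 + \frac{3 + v}{2 v}\right) v = v \left(-1 + \frac{3 + v}{2 v}\right)$)
$\frac{k{\left(-41 \right)} - 4386}{4416 - 3213} = \frac{\left(\frac{3}{2} - - \frac{41}{2}\right) - 4386}{4416 - 3213} = \frac{\left(\frac{3}{2} + \frac{41}{2}\right) - 4386}{1203} = \left(22 - 4386\right) \frac{1}{1203} = \left(-4364\right) \frac{1}{1203} = - \frac{4364}{1203}$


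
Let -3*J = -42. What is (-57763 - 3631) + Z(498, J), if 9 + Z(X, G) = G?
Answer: -61389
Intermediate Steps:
J = 14 (J = -⅓*(-42) = 14)
Z(X, G) = -9 + G
(-57763 - 3631) + Z(498, J) = (-57763 - 3631) + (-9 + 14) = -61394 + 5 = -61389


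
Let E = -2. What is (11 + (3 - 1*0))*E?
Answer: -28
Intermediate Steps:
(11 + (3 - 1*0))*E = (11 + (3 - 1*0))*(-2) = (11 + (3 + 0))*(-2) = (11 + 3)*(-2) = 14*(-2) = -28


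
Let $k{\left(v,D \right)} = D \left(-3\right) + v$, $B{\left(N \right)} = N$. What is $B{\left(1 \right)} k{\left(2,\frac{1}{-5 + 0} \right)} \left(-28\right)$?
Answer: $- \frac{364}{5} \approx -72.8$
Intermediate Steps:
$k{\left(v,D \right)} = v - 3 D$ ($k{\left(v,D \right)} = - 3 D + v = v - 3 D$)
$B{\left(1 \right)} k{\left(2,\frac{1}{-5 + 0} \right)} \left(-28\right) = 1 \left(2 - \frac{3}{-5 + 0}\right) \left(-28\right) = 1 \left(2 - \frac{3}{-5}\right) \left(-28\right) = 1 \left(2 - - \frac{3}{5}\right) \left(-28\right) = 1 \left(2 + \frac{3}{5}\right) \left(-28\right) = 1 \cdot \frac{13}{5} \left(-28\right) = \frac{13}{5} \left(-28\right) = - \frac{364}{5}$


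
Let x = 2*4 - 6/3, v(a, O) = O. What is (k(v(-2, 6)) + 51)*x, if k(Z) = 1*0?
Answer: 306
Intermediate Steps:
k(Z) = 0
x = 6 (x = 8 - 6*⅓ = 8 - 2 = 6)
(k(v(-2, 6)) + 51)*x = (0 + 51)*6 = 51*6 = 306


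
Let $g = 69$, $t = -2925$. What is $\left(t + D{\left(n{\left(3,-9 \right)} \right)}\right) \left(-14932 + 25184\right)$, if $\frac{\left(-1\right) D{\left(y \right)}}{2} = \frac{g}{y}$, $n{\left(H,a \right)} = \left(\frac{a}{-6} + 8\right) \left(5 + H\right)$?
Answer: $- \frac{570108594}{19} \approx -3.0006 \cdot 10^{7}$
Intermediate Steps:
$n{\left(H,a \right)} = \left(5 + H\right) \left(8 - \frac{a}{6}\right)$ ($n{\left(H,a \right)} = \left(a \left(- \frac{1}{6}\right) + 8\right) \left(5 + H\right) = \left(- \frac{a}{6} + 8\right) \left(5 + H\right) = \left(8 - \frac{a}{6}\right) \left(5 + H\right) = \left(5 + H\right) \left(8 - \frac{a}{6}\right)$)
$D{\left(y \right)} = - \frac{138}{y}$ ($D{\left(y \right)} = - 2 \frac{69}{y} = - \frac{138}{y}$)
$\left(t + D{\left(n{\left(3,-9 \right)} \right)}\right) \left(-14932 + 25184\right) = \left(-2925 - \frac{138}{40 + 8 \cdot 3 - - \frac{15}{2} - \frac{1}{2} \left(-9\right)}\right) \left(-14932 + 25184\right) = \left(-2925 - \frac{138}{40 + 24 + \frac{15}{2} + \frac{9}{2}}\right) 10252 = \left(-2925 - \frac{138}{76}\right) 10252 = \left(-2925 - \frac{69}{38}\right) 10252 = \left(- \frac{111219}{38}\right) 10252 = - \frac{570108594}{19}$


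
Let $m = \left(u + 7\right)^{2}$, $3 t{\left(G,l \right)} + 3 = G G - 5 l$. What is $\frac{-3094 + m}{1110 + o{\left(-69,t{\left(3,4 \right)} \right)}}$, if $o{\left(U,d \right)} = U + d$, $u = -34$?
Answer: $- \frac{7095}{3109} \approx -2.2821$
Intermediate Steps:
$t{\left(G,l \right)} = -1 - \frac{5 l}{3} + \frac{G^{2}}{3}$ ($t{\left(G,l \right)} = -1 + \frac{G G - 5 l}{3} = -1 + \frac{G^{2} - 5 l}{3} = -1 + \left(- \frac{5 l}{3} + \frac{G^{2}}{3}\right) = -1 - \frac{5 l}{3} + \frac{G^{2}}{3}$)
$m = 729$ ($m = \left(-34 + 7\right)^{2} = \left(-27\right)^{2} = 729$)
$\frac{-3094 + m}{1110 + o{\left(-69,t{\left(3,4 \right)} \right)}} = \frac{-3094 + 729}{1110 - \frac{221}{3}} = - \frac{2365}{1110 - \frac{221}{3}} = - \frac{2365}{\frac{3109}{3}} = \left(-2365\right) \frac{3}{3109} = - \frac{7095}{3109}$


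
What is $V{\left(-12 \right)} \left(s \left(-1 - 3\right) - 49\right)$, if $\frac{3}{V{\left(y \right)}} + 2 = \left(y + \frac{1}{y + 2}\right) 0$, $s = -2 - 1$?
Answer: $\frac{111}{2} \approx 55.5$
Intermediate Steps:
$s = -3$ ($s = -2 - 1 = -3$)
$V{\left(y \right)} = - \frac{3}{2}$ ($V{\left(y \right)} = \frac{3}{-2 + \left(y + \frac{1}{y + 2}\right) 0} = \frac{3}{-2 + \left(y + \frac{1}{2 + y}\right) 0} = \frac{3}{-2 + 0} = \frac{3}{-2} = 3 \left(- \frac{1}{2}\right) = - \frac{3}{2}$)
$V{\left(-12 \right)} \left(s \left(-1 - 3\right) - 49\right) = - \frac{3 \left(- 3 \left(-1 - 3\right) - 49\right)}{2} = - \frac{3 \left(\left(-3\right) \left(-4\right) - 49\right)}{2} = - \frac{3 \left(12 - 49\right)}{2} = \left(- \frac{3}{2}\right) \left(-37\right) = \frac{111}{2}$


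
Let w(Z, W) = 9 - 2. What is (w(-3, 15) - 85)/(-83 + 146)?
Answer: -26/21 ≈ -1.2381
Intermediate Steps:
w(Z, W) = 7
(w(-3, 15) - 85)/(-83 + 146) = (7 - 85)/(-83 + 146) = -78/63 = -78*1/63 = -26/21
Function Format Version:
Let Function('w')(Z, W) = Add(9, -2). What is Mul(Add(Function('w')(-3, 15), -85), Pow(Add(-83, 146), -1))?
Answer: Rational(-26, 21) ≈ -1.2381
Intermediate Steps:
Function('w')(Z, W) = 7
Mul(Add(Function('w')(-3, 15), -85), Pow(Add(-83, 146), -1)) = Mul(Add(7, -85), Pow(Add(-83, 146), -1)) = Mul(-78, Pow(63, -1)) = Mul(-78, Rational(1, 63)) = Rational(-26, 21)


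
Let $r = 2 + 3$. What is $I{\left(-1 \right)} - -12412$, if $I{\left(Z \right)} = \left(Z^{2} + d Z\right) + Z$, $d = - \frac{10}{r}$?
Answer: $12414$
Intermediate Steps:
$r = 5$
$d = -2$ ($d = - \frac{10}{5} = \left(-10\right) \frac{1}{5} = -2$)
$I{\left(Z \right)} = Z^{2} - Z$ ($I{\left(Z \right)} = \left(Z^{2} - 2 Z\right) + Z = Z^{2} - Z$)
$I{\left(-1 \right)} - -12412 = - (-1 - 1) - -12412 = \left(-1\right) \left(-2\right) + 12412 = 2 + 12412 = 12414$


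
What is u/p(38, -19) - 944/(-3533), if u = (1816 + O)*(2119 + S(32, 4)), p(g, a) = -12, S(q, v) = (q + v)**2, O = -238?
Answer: -3173144397/7066 ≈ -4.4907e+5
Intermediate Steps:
u = 5388870 (u = (1816 - 238)*(2119 + (32 + 4)**2) = 1578*(2119 + 36**2) = 1578*(2119 + 1296) = 1578*3415 = 5388870)
u/p(38, -19) - 944/(-3533) = 5388870/(-12) - 944/(-3533) = 5388870*(-1/12) - 944*(-1/3533) = -898145/2 + 944/3533 = -3173144397/7066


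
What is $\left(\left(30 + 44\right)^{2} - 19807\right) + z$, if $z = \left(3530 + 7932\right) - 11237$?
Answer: $-14106$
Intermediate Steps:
$z = 225$ ($z = 11462 - 11237 = 225$)
$\left(\left(30 + 44\right)^{2} - 19807\right) + z = \left(\left(30 + 44\right)^{2} - 19807\right) + 225 = \left(74^{2} - 19807\right) + 225 = \left(5476 - 19807\right) + 225 = -14331 + 225 = -14106$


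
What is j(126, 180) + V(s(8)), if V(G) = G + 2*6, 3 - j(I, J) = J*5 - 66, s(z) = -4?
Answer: -823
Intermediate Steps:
j(I, J) = 69 - 5*J (j(I, J) = 3 - (J*5 - 66) = 3 - (5*J - 66) = 3 - (-66 + 5*J) = 3 + (66 - 5*J) = 69 - 5*J)
V(G) = 12 + G (V(G) = G + 12 = 12 + G)
j(126, 180) + V(s(8)) = (69 - 5*180) + (12 - 4) = (69 - 900) + 8 = -831 + 8 = -823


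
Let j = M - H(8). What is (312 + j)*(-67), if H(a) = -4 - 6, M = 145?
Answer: -31289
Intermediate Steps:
H(a) = -10
j = 155 (j = 145 - 1*(-10) = 145 + 10 = 155)
(312 + j)*(-67) = (312 + 155)*(-67) = 467*(-67) = -31289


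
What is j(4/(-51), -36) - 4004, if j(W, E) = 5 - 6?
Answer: -4005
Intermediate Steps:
j(W, E) = -1
j(4/(-51), -36) - 4004 = -1 - 4004 = -4005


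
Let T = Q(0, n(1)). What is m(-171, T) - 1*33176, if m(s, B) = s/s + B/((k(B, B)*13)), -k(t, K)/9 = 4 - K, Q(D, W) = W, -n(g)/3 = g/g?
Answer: -9056774/273 ≈ -33175.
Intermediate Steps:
n(g) = -3 (n(g) = -3*g/g = -3*1 = -3)
k(t, K) = -36 + 9*K (k(t, K) = -9*(4 - K) = -36 + 9*K)
T = -3
m(s, B) = 1 + B/(-468 + 117*B) (m(s, B) = s/s + B/(((-36 + 9*B)*13)) = 1 + B/(-468 + 117*B))
m(-171, T) - 1*33176 = 2*(-234 + 59*(-3))/(117*(-4 - 3)) - 1*33176 = (2/117)*(-234 - 177)/(-7) - 33176 = (2/117)*(-⅐)*(-411) - 33176 = 274/273 - 33176 = -9056774/273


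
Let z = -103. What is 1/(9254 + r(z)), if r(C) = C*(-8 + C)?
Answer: 1/20687 ≈ 4.8340e-5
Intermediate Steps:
1/(9254 + r(z)) = 1/(9254 - 103*(-8 - 103)) = 1/(9254 - 103*(-111)) = 1/(9254 + 11433) = 1/20687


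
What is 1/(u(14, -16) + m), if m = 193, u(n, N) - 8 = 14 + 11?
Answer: 1/226 ≈ 0.0044248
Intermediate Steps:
u(n, N) = 33 (u(n, N) = 8 + (14 + 11) = 8 + 25 = 33)
1/(u(14, -16) + m) = 1/(33 + 193) = 1/226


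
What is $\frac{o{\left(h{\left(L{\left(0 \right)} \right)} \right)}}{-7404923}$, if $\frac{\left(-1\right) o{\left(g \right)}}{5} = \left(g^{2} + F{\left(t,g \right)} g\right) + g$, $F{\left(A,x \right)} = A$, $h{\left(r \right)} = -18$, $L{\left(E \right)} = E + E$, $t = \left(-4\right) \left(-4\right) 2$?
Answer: $- \frac{1350}{7404923} \approx -0.00018231$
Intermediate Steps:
$t = 32$ ($t = 16 \cdot 2 = 32$)
$L{\left(E \right)} = 2 E$
$o{\left(g \right)} = - 165 g - 5 g^{2}$ ($o{\left(g \right)} = - 5 \left(\left(g^{2} + 32 g\right) + g\right) = - 5 \left(g^{2} + 33 g\right) = - 165 g - 5 g^{2}$)
$\frac{o{\left(h{\left(L{\left(0 \right)} \right)} \right)}}{-7404923} = \frac{\left(-5\right) \left(-18\right) \left(33 - 18\right)}{-7404923} = \left(-5\right) \left(-18\right) 15 \left(- \frac{1}{7404923}\right) = 1350 \left(- \frac{1}{7404923}\right) = - \frac{1350}{7404923}$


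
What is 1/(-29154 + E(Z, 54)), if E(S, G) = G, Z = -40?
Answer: -1/29100 ≈ -3.4364e-5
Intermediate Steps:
1/(-29154 + E(Z, 54)) = 1/(-29154 + 54) = 1/(-29100) = -1/29100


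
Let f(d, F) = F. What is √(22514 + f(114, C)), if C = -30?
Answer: 2*√5621 ≈ 149.95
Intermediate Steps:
√(22514 + f(114, C)) = √(22514 - 30) = √22484 = 2*√5621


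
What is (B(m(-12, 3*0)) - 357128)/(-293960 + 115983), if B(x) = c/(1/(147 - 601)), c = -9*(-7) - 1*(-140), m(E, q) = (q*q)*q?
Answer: 449290/177977 ≈ 2.5244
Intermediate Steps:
m(E, q) = q³ (m(E, q) = q²*q = q³)
c = 203 (c = 63 + 140 = 203)
B(x) = -92162 (B(x) = 203/(1/(147 - 601)) = 203/(1/(-454)) = 203/(-1/454) = 203*(-454) = -92162)
(B(m(-12, 3*0)) - 357128)/(-293960 + 115983) = (-92162 - 357128)/(-293960 + 115983) = -449290/(-177977) = -449290*(-1/177977) = 449290/177977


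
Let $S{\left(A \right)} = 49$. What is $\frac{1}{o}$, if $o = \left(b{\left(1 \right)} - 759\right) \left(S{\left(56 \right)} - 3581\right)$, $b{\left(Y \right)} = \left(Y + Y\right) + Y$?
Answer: $\frac{1}{2670192} \approx 3.745 \cdot 10^{-7}$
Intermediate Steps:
$b{\left(Y \right)} = 3 Y$ ($b{\left(Y \right)} = 2 Y + Y = 3 Y$)
$o = 2670192$ ($o = \left(3 \cdot 1 - 759\right) \left(49 - 3581\right) = \left(3 - 759\right) \left(-3532\right) = \left(-756\right) \left(-3532\right) = 2670192$)
$\frac{1}{o} = \frac{1}{2670192}$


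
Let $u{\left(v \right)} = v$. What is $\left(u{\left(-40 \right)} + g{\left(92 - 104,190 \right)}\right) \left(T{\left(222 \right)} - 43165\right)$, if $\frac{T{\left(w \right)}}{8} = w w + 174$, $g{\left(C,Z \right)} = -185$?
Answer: $-79312275$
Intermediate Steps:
$T{\left(w \right)} = 1392 + 8 w^{2}$ ($T{\left(w \right)} = 8 \left(w w + 174\right) = 8 \left(w^{2} + 174\right) = 8 \left(174 + w^{2}\right) = 1392 + 8 w^{2}$)
$\left(u{\left(-40 \right)} + g{\left(92 - 104,190 \right)}\right) \left(T{\left(222 \right)} - 43165\right) = \left(-40 - 185\right) \left(\left(1392 + 8 \cdot 222^{2}\right) - 43165\right) = - 225 \left(\left(1392 + 8 \cdot 49284\right) - 43165\right) = - 225 \left(\left(1392 + 394272\right) - 43165\right) = - 225 \left(395664 - 43165\right) = \left(-225\right) 352499 = -79312275$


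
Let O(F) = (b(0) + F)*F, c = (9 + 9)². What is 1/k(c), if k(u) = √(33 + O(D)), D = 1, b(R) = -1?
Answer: √33/33 ≈ 0.17408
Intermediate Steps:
c = 324 (c = 18² = 324)
O(F) = F*(-1 + F) (O(F) = (-1 + F)*F = F*(-1 + F))
k(u) = √33 (k(u) = √(33 + 1*(-1 + 1)) = √(33 + 1*0) = √(33 + 0) = √33)
1/k(c) = 1/(√33) = √33/33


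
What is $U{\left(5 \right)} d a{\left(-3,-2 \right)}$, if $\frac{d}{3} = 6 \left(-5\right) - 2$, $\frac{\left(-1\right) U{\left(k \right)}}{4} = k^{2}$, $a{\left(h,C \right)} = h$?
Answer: $-28800$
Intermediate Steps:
$U{\left(k \right)} = - 4 k^{2}$
$d = -96$ ($d = 3 \left(6 \left(-5\right) - 2\right) = 3 \left(-30 - 2\right) = 3 \left(-32\right) = -96$)
$U{\left(5 \right)} d a{\left(-3,-2 \right)} = - 4 \cdot 5^{2} \left(-96\right) \left(-3\right) = \left(-4\right) 25 \left(-96\right) \left(-3\right) = \left(-100\right) \left(-96\right) \left(-3\right) = 9600 \left(-3\right) = -28800$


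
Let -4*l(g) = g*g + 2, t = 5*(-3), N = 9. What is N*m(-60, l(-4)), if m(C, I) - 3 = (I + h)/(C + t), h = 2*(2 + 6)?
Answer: 1281/50 ≈ 25.620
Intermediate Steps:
t = -15
h = 16 (h = 2*8 = 16)
l(g) = -½ - g²/4 (l(g) = -(g*g + 2)/4 = -(g² + 2)/4 = -(2 + g²)/4 = -½ - g²/4)
m(C, I) = 3 + (16 + I)/(-15 + C) (m(C, I) = 3 + (I + 16)/(C - 15) = 3 + (16 + I)/(-15 + C))
N*m(-60, l(-4)) = 9*((-29 + (-½ - ¼*(-4)²) + 3*(-60))/(-15 - 60)) = 9*((-29 + (-½ - ¼*16) - 180)/(-75)) = 9*(-(-29 + (-½ - 4) - 180)/75) = 9*(-(-29 - 9/2 - 180)/75) = 9*(-1/75*(-427/2)) = 9*(427/150) = 1281/50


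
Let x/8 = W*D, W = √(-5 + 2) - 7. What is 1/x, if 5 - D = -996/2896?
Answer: -1267/402376 - 181*I*√3/402376 ≈ -0.0031488 - 0.00077912*I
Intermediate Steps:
D = 3869/724 (D = 5 - (-996)/2896 = 5 - 1*(-249/724) = 5 + 249/724 = 3869/724 ≈ 5.3439)
W = -7 + I*√3 (W = √(-3) - 7 = I*√3 - 7 = -7 + I*√3 ≈ -7.0 + 1.732*I)
x = -54166/181 + 7738*I*√3/181 (x = 8*((-7 + I*√3)*(3869/724)) = 8*(-27083/724 + 3869*I*√3/724) = -54166/181 + 7738*I*√3/181 ≈ -299.26 + 74.048*I)
1/x = 1/(-54166/181 + 7738*I*√3/181)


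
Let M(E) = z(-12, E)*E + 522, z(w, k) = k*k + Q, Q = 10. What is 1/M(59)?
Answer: 1/206491 ≈ 4.8428e-6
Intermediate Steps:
z(w, k) = 10 + k**2 (z(w, k) = k*k + 10 = k**2 + 10 = 10 + k**2)
M(E) = 522 + E*(10 + E**2) (M(E) = (10 + E**2)*E + 522 = E*(10 + E**2) + 522 = 522 + E*(10 + E**2))
1/M(59) = 1/(522 + 59*(10 + 59**2)) = 1/(522 + 59*(10 + 3481)) = 1/(522 + 59*3491) = 1/(522 + 205969) = 1/206491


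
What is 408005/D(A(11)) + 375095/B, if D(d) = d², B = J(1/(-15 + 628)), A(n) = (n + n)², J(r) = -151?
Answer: -87806645565/35372656 ≈ -2482.3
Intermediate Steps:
A(n) = 4*n² (A(n) = (2*n)² = 4*n²)
B = -151
408005/D(A(11)) + 375095/B = 408005/((4*11²)²) + 375095/(-151) = 408005/((4*121)²) + 375095*(-1/151) = 408005/(484²) - 375095/151 = 408005/234256 - 375095/151 = -87806645565/35372656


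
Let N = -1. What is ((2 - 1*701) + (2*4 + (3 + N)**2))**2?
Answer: 471969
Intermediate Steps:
((2 - 1*701) + (2*4 + (3 + N)**2))**2 = ((2 - 1*701) + (2*4 + (3 - 1)**2))**2 = ((2 - 701) + (8 + 2**2))**2 = (-699 + (8 + 4))**2 = (-699 + 12)**2 = (-687)**2 = 471969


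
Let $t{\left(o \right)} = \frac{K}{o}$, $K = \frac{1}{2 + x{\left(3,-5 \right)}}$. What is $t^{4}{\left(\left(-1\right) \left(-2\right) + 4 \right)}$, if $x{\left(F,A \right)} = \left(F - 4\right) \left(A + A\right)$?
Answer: $\frac{1}{26873856} \approx 3.7211 \cdot 10^{-8}$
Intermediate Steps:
$x{\left(F,A \right)} = 2 A \left(-4 + F\right)$ ($x{\left(F,A \right)} = \left(-4 + F\right) 2 A = 2 A \left(-4 + F\right)$)
$K = \frac{1}{12}$ ($K = \frac{1}{2 + 2 \left(-5\right) \left(-4 + 3\right)} = \frac{1}{2 + 2 \left(-5\right) \left(-1\right)} = \frac{1}{2 + 10} = \frac{1}{12} \approx 0.083333$)
$t{\left(o \right)} = \frac{1}{12 o}$
$t^{4}{\left(\left(-1\right) \left(-2\right) + 4 \right)} = \left(\frac{1}{12 \left(\left(-1\right) \left(-2\right) + 4\right)}\right)^{4} = \left(\frac{1}{12 \left(2 + 4\right)}\right)^{4} = \left(\frac{1}{12 \cdot 6}\right)^{4} = \left(\frac{1}{12} \cdot \frac{1}{6}\right)^{4} = \left(\frac{1}{72}\right)^{4} = \frac{1}{26873856}$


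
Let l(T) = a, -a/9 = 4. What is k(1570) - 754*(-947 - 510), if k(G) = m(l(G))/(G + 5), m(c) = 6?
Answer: 576753452/525 ≈ 1.0986e+6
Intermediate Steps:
a = -36 (a = -9*4 = -36)
l(T) = -36
k(G) = 6/(5 + G) (k(G) = 6/(G + 5) = 6/(5 + G))
k(1570) - 754*(-947 - 510) = 6/(5 + 1570) - 754*(-947 - 510) = 6/1575 - 754*(-1457) = 6*(1/1575) - 1*(-1098578) = 2/525 + 1098578 = 576753452/525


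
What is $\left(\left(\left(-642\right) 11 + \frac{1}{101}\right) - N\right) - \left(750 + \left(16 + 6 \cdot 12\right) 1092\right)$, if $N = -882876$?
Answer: $\frac{78675769}{101} \approx 7.7897 \cdot 10^{5}$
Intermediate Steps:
$\left(\left(\left(-642\right) 11 + \frac{1}{101}\right) - N\right) - \left(750 + \left(16 + 6 \cdot 12\right) 1092\right) = \left(\left(\left(-642\right) 11 + \frac{1}{101}\right) - -882876\right) - \left(750 + \left(16 + 6 \cdot 12\right) 1092\right) = \left(\left(-7062 + \frac{1}{101}\right) + 882876\right) - \left(750 + \left(16 + 72\right) 1092\right) = \left(- \frac{713261}{101} + 882876\right) - \left(750 + 88 \cdot 1092\right) = \frac{88457215}{101} - \left(750 + 96096\right) = \frac{88457215}{101} - 96846 = \frac{78675769}{101}$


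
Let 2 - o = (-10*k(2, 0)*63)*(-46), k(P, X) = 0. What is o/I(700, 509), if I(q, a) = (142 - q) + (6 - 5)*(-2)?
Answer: -1/280 ≈ -0.0035714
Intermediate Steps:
I(q, a) = 140 - q (I(q, a) = (142 - q) + 1*(-2) = (142 - q) - 2 = 140 - q)
o = 2 (o = 2 - -10*0*63*(-46) = 2 - 0*63*(-46) = 2 - 0*(-46) = 2 - 1*0 = 2 + 0 = 2)
o/I(700, 509) = 2/(140 - 1*700) = 2/(140 - 700) = 2/(-560) = 2*(-1/560) = -1/280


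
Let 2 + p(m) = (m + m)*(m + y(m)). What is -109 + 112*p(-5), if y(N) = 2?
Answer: 3027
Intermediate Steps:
p(m) = -2 + 2*m*(2 + m) (p(m) = -2 + (m + m)*(m + 2) = -2 + (2*m)*(2 + m) = -2 + 2*m*(2 + m))
-109 + 112*p(-5) = -109 + 112*(-2 + 2*(-5)**2 + 4*(-5)) = -109 + 112*(-2 + 2*25 - 20) = -109 + 112*(-2 + 50 - 20) = -109 + 112*28 = -109 + 3136 = 3027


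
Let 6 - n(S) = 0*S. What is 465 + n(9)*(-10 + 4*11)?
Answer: 669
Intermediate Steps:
n(S) = 6 (n(S) = 6 - 0*S = 6 - 1*0 = 6 + 0 = 6)
465 + n(9)*(-10 + 4*11) = 465 + 6*(-10 + 4*11) = 465 + 6*(-10 + 44) = 465 + 6*34 = 465 + 204 = 669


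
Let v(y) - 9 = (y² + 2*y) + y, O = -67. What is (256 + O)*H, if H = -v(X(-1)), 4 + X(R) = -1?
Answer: -3591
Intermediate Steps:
X(R) = -5 (X(R) = -4 - 1 = -5)
v(y) = 9 + y² + 3*y (v(y) = 9 + ((y² + 2*y) + y) = 9 + (y² + 3*y) = 9 + y² + 3*y)
H = -19 (H = -(9 + (-5)² + 3*(-5)) = -(9 + 25 - 15) = -1*19 = -19)
(256 + O)*H = (256 - 67)*(-19) = 189*(-19) = -3591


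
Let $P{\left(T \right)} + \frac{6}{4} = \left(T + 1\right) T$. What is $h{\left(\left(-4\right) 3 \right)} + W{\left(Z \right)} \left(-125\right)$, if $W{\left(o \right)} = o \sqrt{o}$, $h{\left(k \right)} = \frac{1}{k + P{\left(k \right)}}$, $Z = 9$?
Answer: $- \frac{799873}{237} \approx -3375.0$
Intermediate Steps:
$P{\left(T \right)} = - \frac{3}{2} + T \left(1 + T\right)$ ($P{\left(T \right)} = - \frac{3}{2} + \left(T + 1\right) T = - \frac{3}{2} + \left(1 + T\right) T = - \frac{3}{2} + T \left(1 + T\right)$)
$h{\left(k \right)} = \frac{1}{- \frac{3}{2} + k^{2} + 2 k}$ ($h{\left(k \right)} = \frac{1}{k + \left(- \frac{3}{2} + k + k^{2}\right)} = \frac{1}{- \frac{3}{2} + k^{2} + 2 k}$)
$W{\left(o \right)} = o^{\frac{3}{2}}$
$h{\left(\left(-4\right) 3 \right)} + W{\left(Z \right)} \left(-125\right) = \frac{2}{-3 + 2 \left(\left(-4\right) 3\right)^{2} + 4 \left(\left(-4\right) 3\right)} + 9^{\frac{3}{2}} \left(-125\right) = \frac{2}{-3 + 2 \left(-12\right)^{2} + 4 \left(-12\right)} + 27 \left(-125\right) = \frac{2}{-3 + 2 \cdot 144 - 48} - 3375 = \frac{2}{-3 + 288 - 48} - 3375 = \frac{2}{237} - 3375 = - \frac{799873}{237}$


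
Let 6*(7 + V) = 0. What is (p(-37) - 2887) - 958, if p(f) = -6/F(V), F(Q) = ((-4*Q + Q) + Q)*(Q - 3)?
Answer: -269147/70 ≈ -3845.0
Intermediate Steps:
V = -7 (V = -7 + (⅙)*0 = -7 + 0 = -7)
F(Q) = -2*Q*(-3 + Q) (F(Q) = (-3*Q + Q)*(-3 + Q) = (-2*Q)*(-3 + Q) = -2*Q*(-3 + Q))
p(f) = 3/70 (p(f) = -6*(-1/(14*(3 - 1*(-7)))) = -6*(-1/(14*(3 + 7))) = -6/(2*(-7)*10) = -6/(-140) = -6*(-1/140) = 3/70)
(p(-37) - 2887) - 958 = (3/70 - 2887) - 958 = -202087/70 - 958 = -269147/70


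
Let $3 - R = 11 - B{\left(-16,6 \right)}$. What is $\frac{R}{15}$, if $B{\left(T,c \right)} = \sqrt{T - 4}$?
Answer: $- \frac{8}{15} + \frac{2 i \sqrt{5}}{15} \approx -0.53333 + 0.29814 i$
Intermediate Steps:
$B{\left(T,c \right)} = \sqrt{-4 + T}$
$R = -8 + 2 i \sqrt{5}$ ($R = 3 - \left(11 - \sqrt{-4 - 16}\right) = 3 - \left(11 - \sqrt{-20}\right) = 3 - \left(11 - 2 i \sqrt{5}\right) = -8 + 2 i \sqrt{5} \approx -8.0 + 4.4721 i$)
$\frac{R}{15} = \frac{-8 + 2 i \sqrt{5}}{15} = \left(-8 + 2 i \sqrt{5}\right) \frac{1}{15} = - \frac{8}{15} + \frac{2 i \sqrt{5}}{15}$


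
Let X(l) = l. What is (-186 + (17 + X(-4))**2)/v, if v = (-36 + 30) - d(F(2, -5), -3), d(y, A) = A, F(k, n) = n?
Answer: 17/3 ≈ 5.6667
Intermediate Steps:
v = -3 (v = (-36 + 30) - 1*(-3) = -6 + 3 = -3)
(-186 + (17 + X(-4))**2)/v = (-186 + (17 - 4)**2)/(-3) = -(-186 + 13**2)/3 = -(-186 + 169)/3 = -1/3*(-17) = 17/3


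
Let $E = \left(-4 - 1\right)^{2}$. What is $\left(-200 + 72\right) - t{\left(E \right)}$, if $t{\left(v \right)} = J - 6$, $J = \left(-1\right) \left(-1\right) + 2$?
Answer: $-125$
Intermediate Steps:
$J = 3$ ($J = 1 + 2 = 3$)
$E = 25$ ($E = \left(-5\right)^{2} = 25$)
$t{\left(v \right)} = -3$ ($t{\left(v \right)} = 3 - 6 = -3$)
$\left(-200 + 72\right) - t{\left(E \right)} = \left(-200 + 72\right) - -3 = -128 + 3 = -125$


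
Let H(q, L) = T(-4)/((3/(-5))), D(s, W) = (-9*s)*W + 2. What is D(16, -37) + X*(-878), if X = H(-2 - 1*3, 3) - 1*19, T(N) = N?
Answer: 48476/3 ≈ 16159.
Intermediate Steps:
D(s, W) = 2 - 9*W*s (D(s, W) = -9*W*s + 2 = 2 - 9*W*s)
H(q, L) = 20/3 (H(q, L) = -4/(3/(-5)) = -4/(3*(-⅕)) = -4/(-⅗) = -4*(-5/3) = 20/3)
X = -37/3 (X = 20/3 - 1*19 = 20/3 - 19 = -37/3 ≈ -12.333)
D(16, -37) + X*(-878) = (2 - 9*(-37)*16) - 37/3*(-878) = (2 + 5328) + 32486/3 = 5330 + 32486/3 = 48476/3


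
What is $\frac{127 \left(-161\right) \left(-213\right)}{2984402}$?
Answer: $\frac{4355211}{2984402} \approx 1.4593$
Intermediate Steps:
$\frac{127 \left(-161\right) \left(-213\right)}{2984402} = \left(-20447\right) \left(-213\right) \frac{1}{2984402} = 4355211 \cdot \frac{1}{2984402} = \frac{4355211}{2984402}$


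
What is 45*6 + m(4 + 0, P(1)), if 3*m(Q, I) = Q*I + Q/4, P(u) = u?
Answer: 815/3 ≈ 271.67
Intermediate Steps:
m(Q, I) = Q/12 + I*Q/3 (m(Q, I) = (Q*I + Q/4)/3 = (I*Q + Q*(¼))/3 = (I*Q + Q/4)/3 = (Q/4 + I*Q)/3 = Q/12 + I*Q/3)
45*6 + m(4 + 0, P(1)) = 45*6 + (4 + 0)*(1 + 4*1)/12 = 270 + (1/12)*4*(1 + 4) = 270 + (1/12)*4*5 = 270 + 5/3 = 815/3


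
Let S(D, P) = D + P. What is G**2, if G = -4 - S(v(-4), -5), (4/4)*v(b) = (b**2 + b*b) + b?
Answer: 729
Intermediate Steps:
v(b) = b + 2*b**2 (v(b) = (b**2 + b*b) + b = (b**2 + b**2) + b = 2*b**2 + b = b + 2*b**2)
G = -27 (G = -4 - (-4*(1 + 2*(-4)) - 5) = -4 - (-4*(1 - 8) - 5) = -4 - (-4*(-7) - 5) = -4 - (28 - 5) = -4 - 1*23 = -4 - 23 = -27)
G**2 = (-27)**2 = 729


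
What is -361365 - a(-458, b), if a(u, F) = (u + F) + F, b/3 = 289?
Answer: -362641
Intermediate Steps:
b = 867 (b = 3*289 = 867)
a(u, F) = u + 2*F (a(u, F) = (F + u) + F = u + 2*F)
-361365 - a(-458, b) = -361365 - (-458 + 2*867) = -361365 - (-458 + 1734) = -361365 - 1*1276 = -361365 - 1276 = -362641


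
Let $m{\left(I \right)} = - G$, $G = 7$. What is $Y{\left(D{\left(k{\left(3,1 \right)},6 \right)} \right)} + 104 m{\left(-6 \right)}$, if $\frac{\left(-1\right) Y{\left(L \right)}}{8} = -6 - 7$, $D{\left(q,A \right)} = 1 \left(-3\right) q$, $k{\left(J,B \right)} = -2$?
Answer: $-624$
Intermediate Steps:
$D{\left(q,A \right)} = - 3 q$
$m{\left(I \right)} = -7$ ($m{\left(I \right)} = \left(-1\right) 7 = -7$)
$Y{\left(L \right)} = 104$ ($Y{\left(L \right)} = - 8 \left(-6 - 7\right) = \left(-8\right) \left(-13\right) = 104$)
$Y{\left(D{\left(k{\left(3,1 \right)},6 \right)} \right)} + 104 m{\left(-6 \right)} = 104 + 104 \left(-7\right) = 104 - 728 = -624$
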